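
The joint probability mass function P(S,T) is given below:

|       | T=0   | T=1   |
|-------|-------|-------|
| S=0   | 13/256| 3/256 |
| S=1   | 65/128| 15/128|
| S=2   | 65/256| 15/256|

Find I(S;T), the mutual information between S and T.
Marginal P(S) (row sums):
  P(S=0) = 13/256 + 3/256 = 1/16
  P(S=1) = 65/128 + 15/128 = 5/8
  P(S=2) = 65/256 + 15/256 = 5/16
Marginal P(T) (column sums):
  P(T=0) = 13/256 + 65/128 + 65/256 = 13/16
  P(T=1) = 3/256 + 15/128 + 15/256 = 3/16

H(S) = -[(1/16)·log₂(1/16) + (5/8)·log₂(5/8) + (5/16)·log₂(5/16)]
  = 0.2500 + 0.4238 + 0.5244
  = 1.1982 bits
H(T) = -[(13/16)·log₂(13/16) + (3/16)·log₂(3/16)]
  = 0.2434 + 0.4528
  = 0.6962 bits
H(S,T) = -[(13/256)·log₂(13/256) + (3/256)·log₂(3/256) + (65/128)·log₂(65/128) + (15/128)·log₂(15/128) + (65/256)·log₂(65/256) + (15/256)·log₂(15/256)]
  = 0.2183 + 0.0752 + 0.4965 + 0.3625 + 0.5021 + 0.2398
  = 1.8944 bits

I(S;T) = H(S) + H(T) - H(S,T)
  = 1.1982 + 0.6962 - 1.8944
  = 0.0000 bits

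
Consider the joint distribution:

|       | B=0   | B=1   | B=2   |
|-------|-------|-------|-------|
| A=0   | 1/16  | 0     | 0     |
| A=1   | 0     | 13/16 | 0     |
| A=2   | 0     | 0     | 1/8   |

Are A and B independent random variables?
Marginal P(A) (row sums):
  P(A=0) = 1/16 + 0 + 0 = 1/16
  P(A=1) = 0 + 13/16 + 0 = 13/16
  P(A=2) = 0 + 0 + 1/8 = 1/8
Marginal P(B) (column sums):
  P(B=0) = 1/16 + 0 + 0 = 1/16
  P(B=1) = 0 + 13/16 + 0 = 13/16
  P(B=2) = 0 + 0 + 1/8 = 1/8

A and B are independent iff P(A=i,B=j) = P(A=i)·P(B=j) for every cell.
  P(A=0)·P(B=0) = 1/16 × 1/16 = 1/256, but P(A=0,B=0) = 1/16 ✗

No, A and B are not independent. Quantitatively, I(A;B) > 0:

H(A) = -[(1/16)·log₂(1/16) + (13/16)·log₂(13/16) + (1/8)·log₂(1/8)]
  = 0.2500 + 0.2434 + 0.3750
  = 0.8684 bits
H(B) = -[(1/16)·log₂(1/16) + (13/16)·log₂(13/16) + (1/8)·log₂(1/8)]
  = 0.2500 + 0.2434 + 0.3750
  = 0.8684 bits
H(A,B) = -[(1/16)·log₂(1/16) + (13/16)·log₂(13/16) + (1/8)·log₂(1/8)]
  = 0.2500 + 0.2434 + 0.3750
  = 0.8684 bits
I(A;B) = H(A) + H(B) - H(A,B) = 0.8684 + 0.8684 - 0.8684 = 0.8684 bits > 0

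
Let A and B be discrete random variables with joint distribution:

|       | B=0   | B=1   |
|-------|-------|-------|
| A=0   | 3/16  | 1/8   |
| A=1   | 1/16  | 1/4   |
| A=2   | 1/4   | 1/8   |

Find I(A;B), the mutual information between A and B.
Marginal P(A) (row sums):
  P(A=0) = 3/16 + 1/8 = 5/16
  P(A=1) = 1/16 + 1/4 = 5/16
  P(A=2) = 1/4 + 1/8 = 3/8
Marginal P(B) (column sums):
  P(B=0) = 3/16 + 1/16 + 1/4 = 1/2
  P(B=1) = 1/8 + 1/4 + 1/8 = 1/2

H(A) = -[(5/16)·log₂(5/16) + (5/16)·log₂(5/16) + (3/8)·log₂(3/8)]
  = 0.5244 + 0.5244 + 0.5306
  = 1.5794 bits
H(B) = -[(1/2)·log₂(1/2) + (1/2)·log₂(1/2)]
  = 0.5000 + 0.5000
  = 1.0000 bits
H(A,B) = -[(3/16)·log₂(3/16) + (1/8)·log₂(1/8) + (1/16)·log₂(1/16) + (1/4)·log₂(1/4) + (1/4)·log₂(1/4) + (1/8)·log₂(1/8)]
  = 0.4528 + 0.3750 + 0.2500 + 0.5000 + 0.5000 + 0.3750
  = 2.4528 bits

I(A;B) = H(A) + H(B) - H(A,B)
  = 1.5794 + 1.0000 - 2.4528
  = 0.1266 bits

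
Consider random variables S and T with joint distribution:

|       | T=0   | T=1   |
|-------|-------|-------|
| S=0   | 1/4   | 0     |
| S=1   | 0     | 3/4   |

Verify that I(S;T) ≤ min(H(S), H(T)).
Marginal P(S) (row sums):
  P(S=0) = 1/4 + 0 = 1/4
  P(S=1) = 0 + 3/4 = 3/4
Marginal P(T) (column sums):
  P(T=0) = 1/4 + 0 = 1/4
  P(T=1) = 0 + 3/4 = 3/4

H(S) = -[(1/4)·log₂(1/4) + (3/4)·log₂(3/4)]
  = 0.5000 + 0.3113
  = 0.8113 bits
H(T) = -[(1/4)·log₂(1/4) + (3/4)·log₂(3/4)]
  = 0.5000 + 0.3113
  = 0.8113 bits
H(S,T) = -[(1/4)·log₂(1/4) + (3/4)·log₂(3/4)]
  = 0.5000 + 0.3113
  = 0.8113 bits

I(S;T) = H(S) + H(T) - H(S,T)
  = 0.8113 + 0.8113 - 0.8113
  = 0.8113 bits

min(H(S), H(T)) = min(0.8113, 0.8113) = 0.8113 bits
Since 0.8113 ≤ 0.8113, the bound is satisfied ✓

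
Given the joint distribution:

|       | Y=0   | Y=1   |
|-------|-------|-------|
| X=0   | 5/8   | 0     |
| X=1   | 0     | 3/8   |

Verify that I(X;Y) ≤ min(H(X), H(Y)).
Marginal P(X) (row sums):
  P(X=0) = 5/8 + 0 = 5/8
  P(X=1) = 0 + 3/8 = 3/8
Marginal P(Y) (column sums):
  P(Y=0) = 5/8 + 0 = 5/8
  P(Y=1) = 0 + 3/8 = 3/8

H(X) = -[(5/8)·log₂(5/8) + (3/8)·log₂(3/8)]
  = 0.4238 + 0.5306
  = 0.9544 bits
H(Y) = -[(5/8)·log₂(5/8) + (3/8)·log₂(3/8)]
  = 0.4238 + 0.5306
  = 0.9544 bits
H(X,Y) = -[(5/8)·log₂(5/8) + (3/8)·log₂(3/8)]
  = 0.4238 + 0.5306
  = 0.9544 bits

I(X;Y) = H(X) + H(Y) - H(X,Y)
  = 0.9544 + 0.9544 - 0.9544
  = 0.9544 bits

min(H(X), H(Y)) = min(0.9544, 0.9544) = 0.9544 bits
Since 0.9544 ≤ 0.9544, the bound is satisfied ✓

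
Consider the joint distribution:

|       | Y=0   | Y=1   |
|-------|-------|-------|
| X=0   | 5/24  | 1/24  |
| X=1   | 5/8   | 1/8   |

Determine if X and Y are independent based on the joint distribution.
Marginal P(X) (row sums):
  P(X=0) = 5/24 + 1/24 = 1/4
  P(X=1) = 5/8 + 1/8 = 3/4
Marginal P(Y) (column sums):
  P(Y=0) = 5/24 + 5/8 = 5/6
  P(Y=1) = 1/24 + 1/8 = 1/6

X and Y are independent iff P(X=i,Y=j) = P(X=i)·P(Y=j) for every cell.
  P(X=0)·P(Y=0) = 1/4 × 5/6 = 5/24 = P(X=0,Y=0) ✓
  P(X=0)·P(Y=1) = 1/4 × 1/6 = 1/24 = P(X=0,Y=1) ✓
  P(X=1)·P(Y=0) = 3/4 × 5/6 = 5/8 = P(X=1,Y=0) ✓
  P(X=1)·P(Y=1) = 3/4 × 1/6 = 1/8 = P(X=1,Y=1) ✓

Yes, X and Y are independent: every cell factors, so I(X;Y) = 0 bits.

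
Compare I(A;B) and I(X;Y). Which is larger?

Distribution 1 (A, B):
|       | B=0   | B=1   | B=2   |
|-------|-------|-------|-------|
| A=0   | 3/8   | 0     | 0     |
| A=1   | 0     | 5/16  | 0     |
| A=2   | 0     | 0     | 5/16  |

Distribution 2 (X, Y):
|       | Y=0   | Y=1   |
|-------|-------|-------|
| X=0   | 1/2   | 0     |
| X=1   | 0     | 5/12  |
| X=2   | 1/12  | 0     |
Distribution 1 (A, B):
Marginal P(A) (row sums):
  P(A=0) = 3/8 + 0 + 0 = 3/8
  P(A=1) = 0 + 5/16 + 0 = 5/16
  P(A=2) = 0 + 0 + 5/16 = 5/16
Marginal P(B) (column sums):
  P(B=0) = 3/8 + 0 + 0 = 3/8
  P(B=1) = 0 + 5/16 + 0 = 5/16
  P(B=2) = 0 + 0 + 5/16 = 5/16

H(A) = -[(3/8)·log₂(3/8) + (5/16)·log₂(5/16) + (5/16)·log₂(5/16)]
  = 0.5306 + 0.5244 + 0.5244
  = 1.5794 bits
H(B) = -[(3/8)·log₂(3/8) + (5/16)·log₂(5/16) + (5/16)·log₂(5/16)]
  = 0.5306 + 0.5244 + 0.5244
  = 1.5794 bits
H(A,B) = -[(3/8)·log₂(3/8) + (5/16)·log₂(5/16) + (5/16)·log₂(5/16)]
  = 0.5306 + 0.5244 + 0.5244
  = 1.5794 bits

I(A;B) = H(A) + H(B) - H(A,B)
  = 1.5794 + 1.5794 - 1.5794
  = 1.5794 bits

Distribution 2 (X, Y):
Marginal P(X) (row sums):
  P(X=0) = 1/2 + 0 = 1/2
  P(X=1) = 0 + 5/12 = 5/12
  P(X=2) = 1/12 + 0 = 1/12
Marginal P(Y) (column sums):
  P(Y=0) = 1/2 + 0 + 1/12 = 7/12
  P(Y=1) = 0 + 5/12 + 0 = 5/12

H(X) = -[(1/2)·log₂(1/2) + (5/12)·log₂(5/12) + (1/12)·log₂(1/12)]
  = 0.5000 + 0.5263 + 0.2987
  = 1.3250 bits
H(Y) = -[(7/12)·log₂(7/12) + (5/12)·log₂(5/12)]
  = 0.4536 + 0.5263
  = 0.9799 bits
H(X,Y) = -[(1/2)·log₂(1/2) + (5/12)·log₂(5/12) + (1/12)·log₂(1/12)]
  = 0.5000 + 0.5263 + 0.2987
  = 1.3250 bits

I(X;Y) = H(X) + H(Y) - H(X,Y)
  = 1.3250 + 0.9799 - 1.3250
  = 0.9799 bits

I(A;B) = 1.5794 bits > I(X;Y) = 0.9799 bits, so (A, B) has the higher mutual information (stronger dependence).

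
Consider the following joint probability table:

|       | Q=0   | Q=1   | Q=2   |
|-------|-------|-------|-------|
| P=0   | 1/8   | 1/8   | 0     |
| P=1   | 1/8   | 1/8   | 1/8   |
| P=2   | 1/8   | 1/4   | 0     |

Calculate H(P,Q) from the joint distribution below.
H(P,Q) = -Σ P(P,Q) log₂ P(P,Q), summed over the non-zero cells:
H(P,Q) = -[(1/8)·log₂(1/8) + (1/8)·log₂(1/8) + (1/8)·log₂(1/8) + (1/8)·log₂(1/8) + (1/8)·log₂(1/8) + (1/8)·log₂(1/8) + (1/4)·log₂(1/4)]
  = 0.3750 + 0.3750 + 0.3750 + 0.3750 + 0.3750 + 0.3750 + 0.5000
  = 2.7500 bits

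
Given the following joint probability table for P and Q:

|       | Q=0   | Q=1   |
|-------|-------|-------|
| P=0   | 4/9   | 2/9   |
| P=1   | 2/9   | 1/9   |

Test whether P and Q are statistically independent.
Marginal P(P) (row sums):
  P(P=0) = 4/9 + 2/9 = 2/3
  P(P=1) = 2/9 + 1/9 = 1/3
Marginal P(Q) (column sums):
  P(Q=0) = 4/9 + 2/9 = 2/3
  P(Q=1) = 2/9 + 1/9 = 1/3

P and Q are independent iff P(P=i,Q=j) = P(P=i)·P(Q=j) for every cell.
  P(P=0)·P(Q=0) = 2/3 × 2/3 = 4/9 = P(P=0,Q=0) ✓
  P(P=0)·P(Q=1) = 2/3 × 1/3 = 2/9 = P(P=0,Q=1) ✓
  P(P=1)·P(Q=0) = 1/3 × 2/3 = 2/9 = P(P=1,Q=0) ✓
  P(P=1)·P(Q=1) = 1/3 × 1/3 = 1/9 = P(P=1,Q=1) ✓

Yes, P and Q are independent: every cell factors, so I(P;Q) = 0 bits.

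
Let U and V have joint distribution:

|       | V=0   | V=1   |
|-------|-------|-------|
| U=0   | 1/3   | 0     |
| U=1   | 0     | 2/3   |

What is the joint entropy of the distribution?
H(U,V) = -Σ P(U,V) log₂ P(U,V), summed over the non-zero cells:
H(U,V) = -[(1/3)·log₂(1/3) + (2/3)·log₂(2/3)]
  = 0.5283 + 0.3900
  = 0.9183 bits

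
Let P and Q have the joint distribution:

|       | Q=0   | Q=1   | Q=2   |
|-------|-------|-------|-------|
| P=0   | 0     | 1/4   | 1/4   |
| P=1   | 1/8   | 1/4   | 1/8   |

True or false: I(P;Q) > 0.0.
Marginal P(P) (row sums):
  P(P=0) = 0 + 1/4 + 1/4 = 1/2
  P(P=1) = 1/8 + 1/4 + 1/8 = 1/2
Marginal P(Q) (column sums):
  P(Q=0) = 0 + 1/8 = 1/8
  P(Q=1) = 1/4 + 1/4 = 1/2
  P(Q=2) = 1/4 + 1/8 = 3/8

H(P) = -[(1/2)·log₂(1/2) + (1/2)·log₂(1/2)]
  = 0.5000 + 0.5000
  = 1.0000 bits
H(Q) = -[(1/8)·log₂(1/8) + (1/2)·log₂(1/2) + (3/8)·log₂(3/8)]
  = 0.3750 + 0.5000 + 0.5306
  = 1.4056 bits
H(P,Q) = -[(1/4)·log₂(1/4) + (1/4)·log₂(1/4) + (1/8)·log₂(1/8) + (1/4)·log₂(1/4) + (1/8)·log₂(1/8)]
  = 0.5000 + 0.5000 + 0.3750 + 0.5000 + 0.3750
  = 2.2500 bits

I(P;Q) = H(P) + H(Q) - H(P,Q)
  = 1.0000 + 1.4056 - 2.2500
  = 0.1556 bits

True. I(P;Q) = 0.1556 bits, which is > 0.0 bits.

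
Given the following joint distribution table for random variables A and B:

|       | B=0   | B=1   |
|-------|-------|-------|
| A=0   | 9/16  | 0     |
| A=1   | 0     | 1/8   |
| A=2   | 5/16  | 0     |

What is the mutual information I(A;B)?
Marginal P(A) (row sums):
  P(A=0) = 9/16 + 0 = 9/16
  P(A=1) = 0 + 1/8 = 1/8
  P(A=2) = 5/16 + 0 = 5/16
Marginal P(B) (column sums):
  P(B=0) = 9/16 + 0 + 5/16 = 7/8
  P(B=1) = 0 + 1/8 + 0 = 1/8

H(A) = -[(9/16)·log₂(9/16) + (1/8)·log₂(1/8) + (5/16)·log₂(5/16)]
  = 0.4669 + 0.3750 + 0.5244
  = 1.3663 bits
H(B) = -[(7/8)·log₂(7/8) + (1/8)·log₂(1/8)]
  = 0.1686 + 0.3750
  = 0.5436 bits
H(A,B) = -[(9/16)·log₂(9/16) + (1/8)·log₂(1/8) + (5/16)·log₂(5/16)]
  = 0.4669 + 0.3750 + 0.5244
  = 1.3663 bits

I(A;B) = H(A) + H(B) - H(A,B)
  = 1.3663 + 0.5436 - 1.3663
  = 0.5436 bits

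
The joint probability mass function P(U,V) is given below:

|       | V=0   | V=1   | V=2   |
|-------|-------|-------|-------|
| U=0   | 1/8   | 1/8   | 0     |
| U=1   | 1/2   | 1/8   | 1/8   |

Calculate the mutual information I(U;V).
Marginal P(U) (row sums):
  P(U=0) = 1/8 + 1/8 + 0 = 1/4
  P(U=1) = 1/2 + 1/8 + 1/8 = 3/4
Marginal P(V) (column sums):
  P(V=0) = 1/8 + 1/2 = 5/8
  P(V=1) = 1/8 + 1/8 = 1/4
  P(V=2) = 0 + 1/8 = 1/8

H(U) = -[(1/4)·log₂(1/4) + (3/4)·log₂(3/4)]
  = 0.5000 + 0.3113
  = 0.8113 bits
H(V) = -[(5/8)·log₂(5/8) + (1/4)·log₂(1/4) + (1/8)·log₂(1/8)]
  = 0.4238 + 0.5000 + 0.3750
  = 1.2988 bits
H(U,V) = -[(1/8)·log₂(1/8) + (1/8)·log₂(1/8) + (1/2)·log₂(1/2) + (1/8)·log₂(1/8) + (1/8)·log₂(1/8)]
  = 0.3750 + 0.3750 + 0.5000 + 0.3750 + 0.3750
  = 2.0000 bits

I(U;V) = H(U) + H(V) - H(U,V)
  = 0.8113 + 1.2988 - 2.0000
  = 0.1101 bits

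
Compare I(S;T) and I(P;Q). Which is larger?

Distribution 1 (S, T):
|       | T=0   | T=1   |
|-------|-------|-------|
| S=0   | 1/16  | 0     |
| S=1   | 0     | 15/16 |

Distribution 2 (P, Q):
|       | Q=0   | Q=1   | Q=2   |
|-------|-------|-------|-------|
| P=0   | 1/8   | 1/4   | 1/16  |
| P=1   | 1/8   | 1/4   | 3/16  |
Distribution 1 (S, T):
Marginal P(S) (row sums):
  P(S=0) = 1/16 + 0 = 1/16
  P(S=1) = 0 + 15/16 = 15/16
Marginal P(T) (column sums):
  P(T=0) = 1/16 + 0 = 1/16
  P(T=1) = 0 + 15/16 = 15/16

H(S) = -[(1/16)·log₂(1/16) + (15/16)·log₂(15/16)]
  = 0.2500 + 0.0873
  = 0.3373 bits
H(T) = -[(1/16)·log₂(1/16) + (15/16)·log₂(15/16)]
  = 0.2500 + 0.0873
  = 0.3373 bits
H(S,T) = -[(1/16)·log₂(1/16) + (15/16)·log₂(15/16)]
  = 0.2500 + 0.0873
  = 0.3373 bits

I(S;T) = H(S) + H(T) - H(S,T)
  = 0.3373 + 0.3373 - 0.3373
  = 0.3373 bits

Distribution 2 (P, Q):
Marginal P(P) (row sums):
  P(P=0) = 1/8 + 1/4 + 1/16 = 7/16
  P(P=1) = 1/8 + 1/4 + 3/16 = 9/16
Marginal P(Q) (column sums):
  P(Q=0) = 1/8 + 1/8 = 1/4
  P(Q=1) = 1/4 + 1/4 = 1/2
  P(Q=2) = 1/16 + 3/16 = 1/4

H(P) = -[(7/16)·log₂(7/16) + (9/16)·log₂(9/16)]
  = 0.5218 + 0.4669
  = 0.9887 bits
H(Q) = -[(1/4)·log₂(1/4) + (1/2)·log₂(1/2) + (1/4)·log₂(1/4)]
  = 0.5000 + 0.5000 + 0.5000
  = 1.5000 bits
H(P,Q) = -[(1/8)·log₂(1/8) + (1/4)·log₂(1/4) + (1/16)·log₂(1/16) + (1/8)·log₂(1/8) + (1/4)·log₂(1/4) + (3/16)·log₂(3/16)]
  = 0.3750 + 0.5000 + 0.2500 + 0.3750 + 0.5000 + 0.4528
  = 2.4528 bits

I(P;Q) = H(P) + H(Q) - H(P,Q)
  = 0.9887 + 1.5000 - 2.4528
  = 0.0359 bits

I(S;T) = 0.3373 bits > I(P;Q) = 0.0359 bits, so (S, T) has the higher mutual information (stronger dependence).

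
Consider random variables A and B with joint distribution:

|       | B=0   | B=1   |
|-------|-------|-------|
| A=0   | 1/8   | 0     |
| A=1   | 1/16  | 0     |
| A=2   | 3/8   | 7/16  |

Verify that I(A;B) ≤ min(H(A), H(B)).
Marginal P(A) (row sums):
  P(A=0) = 1/8 + 0 = 1/8
  P(A=1) = 1/16 + 0 = 1/16
  P(A=2) = 3/8 + 7/16 = 13/16
Marginal P(B) (column sums):
  P(B=0) = 1/8 + 1/16 + 3/8 = 9/16
  P(B=1) = 0 + 0 + 7/16 = 7/16

H(A) = -[(1/8)·log₂(1/8) + (1/16)·log₂(1/16) + (13/16)·log₂(13/16)]
  = 0.3750 + 0.2500 + 0.2434
  = 0.8684 bits
H(B) = -[(9/16)·log₂(9/16) + (7/16)·log₂(7/16)]
  = 0.4669 + 0.5218
  = 0.9887 bits
H(A,B) = -[(1/8)·log₂(1/8) + (1/16)·log₂(1/16) + (3/8)·log₂(3/8) + (7/16)·log₂(7/16)]
  = 0.3750 + 0.2500 + 0.5306 + 0.5218
  = 1.6774 bits

I(A;B) = H(A) + H(B) - H(A,B)
  = 0.8684 + 0.9887 - 1.6774
  = 0.1797 bits

min(H(A), H(B)) = min(0.8684, 0.9887) = 0.8684 bits
Since 0.1797 ≤ 0.8684, the bound is satisfied ✓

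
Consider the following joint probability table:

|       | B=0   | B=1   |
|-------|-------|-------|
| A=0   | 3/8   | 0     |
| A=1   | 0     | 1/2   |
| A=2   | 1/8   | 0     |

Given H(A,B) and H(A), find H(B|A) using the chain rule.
From the chain rule: H(A,B) = H(A) + H(B|A)
Therefore: H(B|A) = H(A,B) - H(A)

H(A,B) = -[(3/8)·log₂(3/8) + (1/2)·log₂(1/2) + (1/8)·log₂(1/8)]
  = 0.5306 + 0.5000 + 0.3750
  = 1.4056 bits
Marginal P(A) (row sums):
  P(A=0) = 3/8 + 0 = 3/8
  P(A=1) = 0 + 1/2 = 1/2
  P(A=2) = 1/8 + 0 = 1/8
H(A) = -[(3/8)·log₂(3/8) + (1/2)·log₂(1/2) + (1/8)·log₂(1/8)]
  = 0.5306 + 0.5000 + 0.3750
  = 1.4056 bits

H(B|A) = 1.4056 - 1.4056 = 0.0000 bits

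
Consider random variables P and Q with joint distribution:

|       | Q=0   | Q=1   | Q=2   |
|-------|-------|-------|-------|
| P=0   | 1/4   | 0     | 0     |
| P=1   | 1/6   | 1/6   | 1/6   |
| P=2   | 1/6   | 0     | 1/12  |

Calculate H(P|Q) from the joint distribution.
Marginal P(Q) (column sums):
  P(Q=0) = 1/4 + 1/6 + 1/6 = 7/12
  P(Q=1) = 0 + 1/6 + 0 = 1/6
  P(Q=2) = 0 + 1/6 + 1/12 = 1/4

H(P|Q) = -Σ P(P,Q)·log₂ P(P|Q), where P(P|Q) = P(P,Q) / P(Q)
  (cells with P(P,Q) = 0 contribute 0)
  (P=0,Q=0): P(P|Q) = (1/4)/(7/12) = 3/7;  -(1/4)·log₂(3/7) = 0.3056
  (P=1,Q=0): P(P|Q) = (1/6)/(7/12) = 2/7;  -(1/6)·log₂(2/7) = 0.3012
  (P=1,Q=1): P(P|Q) = (1/6)/(1/6) = 1;  -(1/6)·log₂(1) = 0.0000
  (P=1,Q=2): P(P|Q) = (1/6)/(1/4) = 2/3;  -(1/6)·log₂(2/3) = 0.0975
  (P=2,Q=0): P(P|Q) = (1/6)/(7/12) = 2/7;  -(1/6)·log₂(2/7) = 0.3012
  (P=2,Q=2): P(P|Q) = (1/12)/(1/4) = 1/3;  -(1/12)·log₂(1/3) = 0.1321
H(P|Q) = 0.3056 + 0.3012 + 0.0000 + 0.0975 + 0.3012 + 0.1321
  = 1.1376 bits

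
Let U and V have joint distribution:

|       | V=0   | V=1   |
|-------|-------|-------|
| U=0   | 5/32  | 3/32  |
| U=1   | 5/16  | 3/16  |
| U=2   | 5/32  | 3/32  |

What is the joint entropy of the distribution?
H(U,V) = -Σ P(U,V) log₂ P(U,V), summed over the non-zero cells:
H(U,V) = -[(5/32)·log₂(5/32) + (3/32)·log₂(3/32) + (5/16)·log₂(5/16) + (3/16)·log₂(3/16) + (5/32)·log₂(5/32) + (3/32)·log₂(3/32)]
  = 0.4184 + 0.3202 + 0.5244 + 0.4528 + 0.4184 + 0.3202
  = 2.4544 bits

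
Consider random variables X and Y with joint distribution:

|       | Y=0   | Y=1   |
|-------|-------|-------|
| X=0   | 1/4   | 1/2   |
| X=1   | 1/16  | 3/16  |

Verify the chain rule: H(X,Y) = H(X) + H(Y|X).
Left side:
H(X,Y) = -[(1/4)·log₂(1/4) + (1/2)·log₂(1/2) + (1/16)·log₂(1/16) + (3/16)·log₂(3/16)]
  = 0.5000 + 0.5000 + 0.2500 + 0.4528
  = 1.7028 bits

Right side:
Marginal P(X) (row sums):
  P(X=0) = 1/4 + 1/2 = 3/4
  P(X=1) = 1/16 + 3/16 = 1/4
H(X) = -[(3/4)·log₂(3/4) + (1/4)·log₂(1/4)]
  = 0.3113 + 0.5000
  = 0.8113 bits
H(Y|X) = -Σ P(X,Y)·log₂ P(Y|X), where P(Y|X) = P(X,Y) / P(X)
  (X=0,Y=0): P(Y|X) = (1/4)/(3/4) = 1/3;  -(1/4)·log₂(1/3) = 0.3962
  (X=0,Y=1): P(Y|X) = (1/2)/(3/4) = 2/3;  -(1/2)·log₂(2/3) = 0.2925
  (X=1,Y=0): P(Y|X) = (1/16)/(1/4) = 1/4;  -(1/16)·log₂(1/4) = 0.1250
  (X=1,Y=1): P(Y|X) = (3/16)/(1/4) = 3/4;  -(3/16)·log₂(3/4) = 0.0778
H(Y|X) = 0.3962 + 0.2925 + 0.1250 + 0.0778
  = 0.8915 bits
H(X) + H(Y|X) = 0.8113 + 0.8915 = 1.7028 bits

Both sides equal 1.7028 bits, so the chain rule holds ✓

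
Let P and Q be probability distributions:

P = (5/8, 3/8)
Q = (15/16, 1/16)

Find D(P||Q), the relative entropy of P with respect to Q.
D(P||Q) = Σ P(i) log₂(P(i)/Q(i))
  i=0: (5/8) × log₂((5/8)/(15/16)) = (5/8) × log₂(2/3) = -0.3656
  i=1: (3/8) × log₂((3/8)/(1/16)) = (3/8) × log₂(6) = 0.9694
D(P||Q) = -0.3656 + 0.9694
  = 0.6038 bits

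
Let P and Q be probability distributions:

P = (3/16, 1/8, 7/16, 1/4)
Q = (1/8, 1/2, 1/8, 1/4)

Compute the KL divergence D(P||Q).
D(P||Q) = Σ P(i) log₂(P(i)/Q(i))
  i=0: (3/16) × log₂((3/16)/(1/8)) = (3/16) × log₂(3/2) = 0.1097
  i=1: (1/8) × log₂((1/8)/(1/2)) = (1/8) × log₂(1/4) = -0.2500
  i=2: (7/16) × log₂((7/16)/(1/8)) = (7/16) × log₂(7/2) = 0.7907
  i=3: (1/4) × log₂((1/4)/(1/4)) = (1/4) × log₂(1) = 0.0000
D(P||Q) = 0.1097 - 0.2500 + 0.7907 + 0.0000
  = 0.6504 bits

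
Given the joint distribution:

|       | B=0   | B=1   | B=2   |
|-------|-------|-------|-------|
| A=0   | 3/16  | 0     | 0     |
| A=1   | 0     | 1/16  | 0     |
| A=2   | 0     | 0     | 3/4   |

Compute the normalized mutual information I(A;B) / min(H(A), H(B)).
Marginal P(A) (row sums):
  P(A=0) = 3/16 + 0 + 0 = 3/16
  P(A=1) = 0 + 1/16 + 0 = 1/16
  P(A=2) = 0 + 0 + 3/4 = 3/4
Marginal P(B) (column sums):
  P(B=0) = 3/16 + 0 + 0 = 3/16
  P(B=1) = 0 + 1/16 + 0 = 1/16
  P(B=2) = 0 + 0 + 3/4 = 3/4

H(A) = -[(3/16)·log₂(3/16) + (1/16)·log₂(1/16) + (3/4)·log₂(3/4)]
  = 0.4528 + 0.2500 + 0.3113
  = 1.0141 bits
H(B) = -[(3/16)·log₂(3/16) + (1/16)·log₂(1/16) + (3/4)·log₂(3/4)]
  = 0.4528 + 0.2500 + 0.3113
  = 1.0141 bits
H(A,B) = -[(3/16)·log₂(3/16) + (1/16)·log₂(1/16) + (3/4)·log₂(3/4)]
  = 0.4528 + 0.2500 + 0.3113
  = 1.0141 bits

I(A;B) = H(A) + H(B) - H(A,B)
  = 1.0141 + 1.0141 - 1.0141
  = 1.0141 bits

min(H(A), H(B)) = min(1.0141, 1.0141) = 1.0141 bits
Normalized MI = 1.0141 / 1.0141 = 1.0000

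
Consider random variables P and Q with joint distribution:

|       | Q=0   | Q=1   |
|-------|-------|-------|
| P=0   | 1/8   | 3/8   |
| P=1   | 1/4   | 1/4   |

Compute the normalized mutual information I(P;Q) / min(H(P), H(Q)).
Marginal P(P) (row sums):
  P(P=0) = 1/8 + 3/8 = 1/2
  P(P=1) = 1/4 + 1/4 = 1/2
Marginal P(Q) (column sums):
  P(Q=0) = 1/8 + 1/4 = 3/8
  P(Q=1) = 3/8 + 1/4 = 5/8

H(P) = -[(1/2)·log₂(1/2) + (1/2)·log₂(1/2)]
  = 0.5000 + 0.5000
  = 1.0000 bits
H(Q) = -[(3/8)·log₂(3/8) + (5/8)·log₂(5/8)]
  = 0.5306 + 0.4238
  = 0.9544 bits
H(P,Q) = -[(1/8)·log₂(1/8) + (3/8)·log₂(3/8) + (1/4)·log₂(1/4) + (1/4)·log₂(1/4)]
  = 0.3750 + 0.5306 + 0.5000 + 0.5000
  = 1.9056 bits

I(P;Q) = H(P) + H(Q) - H(P,Q)
  = 1.0000 + 0.9544 - 1.9056
  = 0.0488 bits

min(H(P), H(Q)) = min(1.0000, 0.9544) = 0.9544 bits
Normalized MI = 0.0488 / 0.9544 = 0.0511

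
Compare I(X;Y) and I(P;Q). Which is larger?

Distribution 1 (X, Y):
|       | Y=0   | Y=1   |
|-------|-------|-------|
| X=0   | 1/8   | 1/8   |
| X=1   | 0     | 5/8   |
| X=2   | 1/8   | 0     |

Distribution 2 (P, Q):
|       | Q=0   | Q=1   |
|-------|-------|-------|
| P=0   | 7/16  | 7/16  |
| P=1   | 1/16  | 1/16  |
Distribution 1 (X, Y):
Marginal P(X) (row sums):
  P(X=0) = 1/8 + 1/8 = 1/4
  P(X=1) = 0 + 5/8 = 5/8
  P(X=2) = 1/8 + 0 = 1/8
Marginal P(Y) (column sums):
  P(Y=0) = 1/8 + 0 + 1/8 = 1/4
  P(Y=1) = 1/8 + 5/8 + 0 = 3/4

H(X) = -[(1/4)·log₂(1/4) + (5/8)·log₂(5/8) + (1/8)·log₂(1/8)]
  = 0.5000 + 0.4238 + 0.3750
  = 1.2988 bits
H(Y) = -[(1/4)·log₂(1/4) + (3/4)·log₂(3/4)]
  = 0.5000 + 0.3113
  = 0.8113 bits
H(X,Y) = -[(1/8)·log₂(1/8) + (1/8)·log₂(1/8) + (5/8)·log₂(5/8) + (1/8)·log₂(1/8)]
  = 0.3750 + 0.3750 + 0.4238 + 0.3750
  = 1.5488 bits

I(X;Y) = H(X) + H(Y) - H(X,Y)
  = 1.2988 + 0.8113 - 1.5488
  = 0.5613 bits

Distribution 2 (P, Q):
Marginal P(P) (row sums):
  P(P=0) = 7/16 + 7/16 = 7/8
  P(P=1) = 1/16 + 1/16 = 1/8
Marginal P(Q) (column sums):
  P(Q=0) = 7/16 + 1/16 = 1/2
  P(Q=1) = 7/16 + 1/16 = 1/2

H(P) = -[(7/8)·log₂(7/8) + (1/8)·log₂(1/8)]
  = 0.1686 + 0.3750
  = 0.5436 bits
H(Q) = -[(1/2)·log₂(1/2) + (1/2)·log₂(1/2)]
  = 0.5000 + 0.5000
  = 1.0000 bits
H(P,Q) = -[(7/16)·log₂(7/16) + (7/16)·log₂(7/16) + (1/16)·log₂(1/16) + (1/16)·log₂(1/16)]
  = 0.5218 + 0.5218 + 0.2500 + 0.2500
  = 1.5436 bits

I(P;Q) = H(P) + H(Q) - H(P,Q)
  = 0.5436 + 1.0000 - 1.5436
  = 0.0000 bits

I(X;Y) = 0.5613 bits > I(P;Q) = 0.0000 bits, so (X, Y) has the higher mutual information (stronger dependence).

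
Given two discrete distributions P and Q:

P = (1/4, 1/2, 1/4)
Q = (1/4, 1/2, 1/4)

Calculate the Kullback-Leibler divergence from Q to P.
D(P||Q) = Σ P(i) log₂(P(i)/Q(i))
  i=0: (1/4) × log₂((1/4)/(1/4)) = (1/4) × log₂(1) = 0.0000
  i=1: (1/2) × log₂((1/2)/(1/2)) = (1/2) × log₂(1) = 0.0000
  i=2: (1/4) × log₂((1/4)/(1/4)) = (1/4) × log₂(1) = 0.0000
D(P||Q) = 0.0000 + 0.0000 + 0.0000
  = 0.0000 bits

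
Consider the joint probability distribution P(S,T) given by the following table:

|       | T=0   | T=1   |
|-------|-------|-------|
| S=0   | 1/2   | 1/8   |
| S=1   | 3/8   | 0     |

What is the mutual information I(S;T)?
Marginal P(S) (row sums):
  P(S=0) = 1/2 + 1/8 = 5/8
  P(S=1) = 3/8 + 0 = 3/8
Marginal P(T) (column sums):
  P(T=0) = 1/2 + 3/8 = 7/8
  P(T=1) = 1/8 + 0 = 1/8

H(S) = -[(5/8)·log₂(5/8) + (3/8)·log₂(3/8)]
  = 0.4238 + 0.5306
  = 0.9544 bits
H(T) = -[(7/8)·log₂(7/8) + (1/8)·log₂(1/8)]
  = 0.1686 + 0.3750
  = 0.5436 bits
H(S,T) = -[(1/2)·log₂(1/2) + (1/8)·log₂(1/8) + (3/8)·log₂(3/8)]
  = 0.5000 + 0.3750 + 0.5306
  = 1.4056 bits

I(S;T) = H(S) + H(T) - H(S,T)
  = 0.9544 + 0.5436 - 1.4056
  = 0.0924 bits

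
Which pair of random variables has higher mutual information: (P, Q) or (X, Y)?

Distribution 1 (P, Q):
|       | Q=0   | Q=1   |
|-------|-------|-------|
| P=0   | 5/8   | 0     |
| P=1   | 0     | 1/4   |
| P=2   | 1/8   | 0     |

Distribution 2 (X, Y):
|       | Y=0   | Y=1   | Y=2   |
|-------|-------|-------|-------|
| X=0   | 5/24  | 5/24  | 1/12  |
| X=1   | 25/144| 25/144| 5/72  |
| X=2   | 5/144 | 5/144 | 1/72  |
Distribution 1 (P, Q):
Marginal P(P) (row sums):
  P(P=0) = 5/8 + 0 = 5/8
  P(P=1) = 0 + 1/4 = 1/4
  P(P=2) = 1/8 + 0 = 1/8
Marginal P(Q) (column sums):
  P(Q=0) = 5/8 + 0 + 1/8 = 3/4
  P(Q=1) = 0 + 1/4 + 0 = 1/4

H(P) = -[(5/8)·log₂(5/8) + (1/4)·log₂(1/4) + (1/8)·log₂(1/8)]
  = 0.4238 + 0.5000 + 0.3750
  = 1.2988 bits
H(Q) = -[(3/4)·log₂(3/4) + (1/4)·log₂(1/4)]
  = 0.3113 + 0.5000
  = 0.8113 bits
H(P,Q) = -[(5/8)·log₂(5/8) + (1/4)·log₂(1/4) + (1/8)·log₂(1/8)]
  = 0.4238 + 0.5000 + 0.3750
  = 1.2988 bits

I(P;Q) = H(P) + H(Q) - H(P,Q)
  = 1.2988 + 0.8113 - 1.2988
  = 0.8113 bits

Distribution 2 (X, Y):
Marginal P(X) (row sums):
  P(X=0) = 5/24 + 5/24 + 1/12 = 1/2
  P(X=1) = 25/144 + 25/144 + 5/72 = 5/12
  P(X=2) = 5/144 + 5/144 + 1/72 = 1/12
Marginal P(Y) (column sums):
  P(Y=0) = 5/24 + 25/144 + 5/144 = 5/12
  P(Y=1) = 5/24 + 25/144 + 5/144 = 5/12
  P(Y=2) = 1/12 + 5/72 + 1/72 = 1/6

H(X) = -[(1/2)·log₂(1/2) + (5/12)·log₂(5/12) + (1/12)·log₂(1/12)]
  = 0.5000 + 0.5263 + 0.2987
  = 1.3250 bits
H(Y) = -[(5/12)·log₂(5/12) + (5/12)·log₂(5/12) + (1/6)·log₂(1/6)]
  = 0.5263 + 0.5263 + 0.4308
  = 1.4834 bits
H(X,Y) = -[(5/24)·log₂(5/24) + (5/24)·log₂(5/24) + (1/12)·log₂(1/12) + (25/144)·log₂(25/144) + (25/144)·log₂(25/144) + (5/72)·log₂(5/72) + (5/144)·log₂(5/144) + (5/144)·log₂(5/144) + (1/72)·log₂(1/72)]
  = 0.4715 + 0.4715 + 0.2987 + 0.4386 + 0.4386 + 0.2672 + 0.1683 + 0.1683 + 0.0857
  = 2.8084 bits

I(X;Y) = H(X) + H(Y) - H(X,Y)
  = 1.3250 + 1.4834 - 2.8084
  = 0.0000 bits

I(P;Q) = 0.8113 bits > I(X;Y) = 0.0000 bits, so (P, Q) has the higher mutual information (stronger dependence).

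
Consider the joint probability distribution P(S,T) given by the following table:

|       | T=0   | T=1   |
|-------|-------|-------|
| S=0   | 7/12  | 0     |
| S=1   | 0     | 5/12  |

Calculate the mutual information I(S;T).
Marginal P(S) (row sums):
  P(S=0) = 7/12 + 0 = 7/12
  P(S=1) = 0 + 5/12 = 5/12
Marginal P(T) (column sums):
  P(T=0) = 7/12 + 0 = 7/12
  P(T=1) = 0 + 5/12 = 5/12

H(S) = -[(7/12)·log₂(7/12) + (5/12)·log₂(5/12)]
  = 0.4536 + 0.5263
  = 0.9799 bits
H(T) = -[(7/12)·log₂(7/12) + (5/12)·log₂(5/12)]
  = 0.4536 + 0.5263
  = 0.9799 bits
H(S,T) = -[(7/12)·log₂(7/12) + (5/12)·log₂(5/12)]
  = 0.4536 + 0.5263
  = 0.9799 bits

I(S;T) = H(S) + H(T) - H(S,T)
  = 0.9799 + 0.9799 - 0.9799
  = 0.9799 bits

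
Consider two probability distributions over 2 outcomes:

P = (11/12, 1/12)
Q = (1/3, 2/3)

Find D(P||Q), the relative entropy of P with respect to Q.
D(P||Q) = Σ P(i) log₂(P(i)/Q(i))
  i=0: (11/12) × log₂((11/12)/(1/3)) = (11/12) × log₂(11/4) = 1.3378
  i=1: (1/12) × log₂((1/12)/(2/3)) = (1/12) × log₂(1/8) = -0.2500
D(P||Q) = 1.3378 - 0.2500
  = 1.0878 bits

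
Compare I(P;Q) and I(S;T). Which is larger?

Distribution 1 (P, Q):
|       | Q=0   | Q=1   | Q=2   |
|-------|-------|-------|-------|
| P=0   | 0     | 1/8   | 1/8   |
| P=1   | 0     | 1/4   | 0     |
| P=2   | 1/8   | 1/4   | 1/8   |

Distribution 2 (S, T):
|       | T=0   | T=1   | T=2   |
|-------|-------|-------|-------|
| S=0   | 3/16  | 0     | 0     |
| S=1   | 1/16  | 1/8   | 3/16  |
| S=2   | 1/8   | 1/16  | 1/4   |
Distribution 1 (P, Q):
Marginal P(P) (row sums):
  P(P=0) = 0 + 1/8 + 1/8 = 1/4
  P(P=1) = 0 + 1/4 + 0 = 1/4
  P(P=2) = 1/8 + 1/4 + 1/8 = 1/2
Marginal P(Q) (column sums):
  P(Q=0) = 0 + 0 + 1/8 = 1/8
  P(Q=1) = 1/8 + 1/4 + 1/4 = 5/8
  P(Q=2) = 1/8 + 0 + 1/8 = 1/4

H(P) = -[(1/4)·log₂(1/4) + (1/4)·log₂(1/4) + (1/2)·log₂(1/2)]
  = 0.5000 + 0.5000 + 0.5000
  = 1.5000 bits
H(Q) = -[(1/8)·log₂(1/8) + (5/8)·log₂(5/8) + (1/4)·log₂(1/4)]
  = 0.3750 + 0.4238 + 0.5000
  = 1.2988 bits
H(P,Q) = -[(1/8)·log₂(1/8) + (1/8)·log₂(1/8) + (1/4)·log₂(1/4) + (1/8)·log₂(1/8) + (1/4)·log₂(1/4) + (1/8)·log₂(1/8)]
  = 0.3750 + 0.3750 + 0.5000 + 0.3750 + 0.5000 + 0.3750
  = 2.5000 bits

I(P;Q) = H(P) + H(Q) - H(P,Q)
  = 1.5000 + 1.2988 - 2.5000
  = 0.2988 bits

Distribution 2 (S, T):
Marginal P(S) (row sums):
  P(S=0) = 3/16 + 0 + 0 = 3/16
  P(S=1) = 1/16 + 1/8 + 3/16 = 3/8
  P(S=2) = 1/8 + 1/16 + 1/4 = 7/16
Marginal P(T) (column sums):
  P(T=0) = 3/16 + 1/16 + 1/8 = 3/8
  P(T=1) = 0 + 1/8 + 1/16 = 3/16
  P(T=2) = 0 + 3/16 + 1/4 = 7/16

H(S) = -[(3/16)·log₂(3/16) + (3/8)·log₂(3/8) + (7/16)·log₂(7/16)]
  = 0.4528 + 0.5306 + 0.5218
  = 1.5052 bits
H(T) = -[(3/8)·log₂(3/8) + (3/16)·log₂(3/16) + (7/16)·log₂(7/16)]
  = 0.5306 + 0.4528 + 0.5218
  = 1.5052 bits
H(S,T) = -[(3/16)·log₂(3/16) + (1/16)·log₂(1/16) + (1/8)·log₂(1/8) + (3/16)·log₂(3/16) + (1/8)·log₂(1/8) + (1/16)·log₂(1/16) + (1/4)·log₂(1/4)]
  = 0.4528 + 0.2500 + 0.3750 + 0.4528 + 0.3750 + 0.2500 + 0.5000
  = 2.6556 bits

I(S;T) = H(S) + H(T) - H(S,T)
  = 1.5052 + 1.5052 - 2.6556
  = 0.3548 bits

I(S;T) = 0.3548 bits > I(P;Q) = 0.2988 bits, so (S, T) has the higher mutual information (stronger dependence).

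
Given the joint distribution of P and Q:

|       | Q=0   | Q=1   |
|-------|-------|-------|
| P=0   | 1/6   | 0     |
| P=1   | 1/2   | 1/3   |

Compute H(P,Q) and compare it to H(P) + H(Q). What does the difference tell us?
Marginal P(P) (row sums):
  P(P=0) = 1/6 + 0 = 1/6
  P(P=1) = 1/2 + 1/3 = 5/6
Marginal P(Q) (column sums):
  P(Q=0) = 1/6 + 1/2 = 2/3
  P(Q=1) = 0 + 1/3 = 1/3

H(P,Q) = -[(1/6)·log₂(1/6) + (1/2)·log₂(1/2) + (1/3)·log₂(1/3)]
  = 0.4308 + 0.5000 + 0.5283
  = 1.4591 bits
H(P) = -[(1/6)·log₂(1/6) + (5/6)·log₂(5/6)]
  = 0.4308 + 0.2192
  = 0.6500 bits
H(Q) = -[(2/3)·log₂(2/3) + (1/3)·log₂(1/3)]
  = 0.3900 + 0.5283
  = 0.9183 bits

H(P) + H(Q) = 0.6500 + 0.9183 = 1.5683 bits
Difference: H(P) + H(Q) - H(P,Q) = 1.5683 - 1.4591 = 0.1092 bits = I(P;Q)

The difference is the mutual information; it is positive here, so P and Q are dependent (knowing one reduces uncertainty about the other by 0.1092 bits).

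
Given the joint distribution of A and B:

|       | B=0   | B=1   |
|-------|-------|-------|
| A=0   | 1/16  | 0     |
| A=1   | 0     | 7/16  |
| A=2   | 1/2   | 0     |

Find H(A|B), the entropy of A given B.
Marginal P(B) (column sums):
  P(B=0) = 1/16 + 0 + 1/2 = 9/16
  P(B=1) = 0 + 7/16 + 0 = 7/16

H(A|B) = -Σ P(A,B)·log₂ P(A|B), where P(A|B) = P(A,B) / P(B)
  (cells with P(A,B) = 0 contribute 0)
  (A=0,B=0): P(A|B) = (1/16)/(9/16) = 1/9;  -(1/16)·log₂(1/9) = 0.1981
  (A=1,B=1): P(A|B) = (7/16)/(7/16) = 1;  -(7/16)·log₂(1) = 0.0000
  (A=2,B=0): P(A|B) = (1/2)/(9/16) = 8/9;  -(1/2)·log₂(8/9) = 0.0850
H(A|B) = 0.1981 + 0.0000 + 0.0850
  = 0.2831 bits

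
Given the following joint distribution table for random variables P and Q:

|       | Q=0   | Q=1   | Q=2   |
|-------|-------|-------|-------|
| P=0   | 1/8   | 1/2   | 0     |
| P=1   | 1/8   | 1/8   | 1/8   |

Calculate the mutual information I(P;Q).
Marginal P(P) (row sums):
  P(P=0) = 1/8 + 1/2 + 0 = 5/8
  P(P=1) = 1/8 + 1/8 + 1/8 = 3/8
Marginal P(Q) (column sums):
  P(Q=0) = 1/8 + 1/8 = 1/4
  P(Q=1) = 1/2 + 1/8 = 5/8
  P(Q=2) = 0 + 1/8 = 1/8

H(P) = -[(5/8)·log₂(5/8) + (3/8)·log₂(3/8)]
  = 0.4238 + 0.5306
  = 0.9544 bits
H(Q) = -[(1/4)·log₂(1/4) + (5/8)·log₂(5/8) + (1/8)·log₂(1/8)]
  = 0.5000 + 0.4238 + 0.3750
  = 1.2988 bits
H(P,Q) = -[(1/8)·log₂(1/8) + (1/2)·log₂(1/2) + (1/8)·log₂(1/8) + (1/8)·log₂(1/8) + (1/8)·log₂(1/8)]
  = 0.3750 + 0.5000 + 0.3750 + 0.3750 + 0.3750
  = 2.0000 bits

I(P;Q) = H(P) + H(Q) - H(P,Q)
  = 0.9544 + 1.2988 - 2.0000
  = 0.2532 bits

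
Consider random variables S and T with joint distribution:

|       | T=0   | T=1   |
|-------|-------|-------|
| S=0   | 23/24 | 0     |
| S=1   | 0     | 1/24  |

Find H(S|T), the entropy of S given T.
Marginal P(T) (column sums):
  P(T=0) = 23/24 + 0 = 23/24
  P(T=1) = 0 + 1/24 = 1/24

H(S|T) = -Σ P(S,T)·log₂ P(S|T), where P(S|T) = P(S,T) / P(T)
  (cells with P(S,T) = 0 contribute 0)
  (S=0,T=0): P(S|T) = (23/24)/(23/24) = 1;  -(23/24)·log₂(1) = 0.0000
  (S=1,T=1): P(S|T) = (1/24)/(1/24) = 1;  -(1/24)·log₂(1) = 0.0000
H(S|T) = 0.0000 + 0.0000
  = 0.0000 bits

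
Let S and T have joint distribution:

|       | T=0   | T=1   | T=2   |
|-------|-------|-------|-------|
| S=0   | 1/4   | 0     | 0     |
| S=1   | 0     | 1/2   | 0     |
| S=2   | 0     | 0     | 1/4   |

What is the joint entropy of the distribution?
H(S,T) = -Σ P(S,T) log₂ P(S,T), summed over the non-zero cells:
H(S,T) = -[(1/4)·log₂(1/4) + (1/2)·log₂(1/2) + (1/4)·log₂(1/4)]
  = 0.5000 + 0.5000 + 0.5000
  = 1.5000 bits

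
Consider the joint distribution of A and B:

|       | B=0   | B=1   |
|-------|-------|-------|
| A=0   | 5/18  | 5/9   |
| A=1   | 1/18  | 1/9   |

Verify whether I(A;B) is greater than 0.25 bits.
Marginal P(A) (row sums):
  P(A=0) = 5/18 + 5/9 = 5/6
  P(A=1) = 1/18 + 1/9 = 1/6
Marginal P(B) (column sums):
  P(B=0) = 5/18 + 1/18 = 1/3
  P(B=1) = 5/9 + 1/9 = 2/3

H(A) = -[(5/6)·log₂(5/6) + (1/6)·log₂(1/6)]
  = 0.2192 + 0.4308
  = 0.6500 bits
H(B) = -[(1/3)·log₂(1/3) + (2/3)·log₂(2/3)]
  = 0.5283 + 0.3900
  = 0.9183 bits
H(A,B) = -[(5/18)·log₂(5/18) + (5/9)·log₂(5/9) + (1/18)·log₂(1/18) + (1/9)·log₂(1/9)]
  = 0.5133 + 0.4711 + 0.2317 + 0.3522
  = 1.5683 bits

I(A;B) = H(A) + H(B) - H(A,B)
  = 0.6500 + 0.9183 - 1.5683
  = 0.0000 bits

No. I(A;B) = 0.0000 bits, which is ≤ 0.25 bits.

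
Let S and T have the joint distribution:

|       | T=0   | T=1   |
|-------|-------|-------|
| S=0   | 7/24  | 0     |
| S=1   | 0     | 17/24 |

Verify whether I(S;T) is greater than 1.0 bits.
Marginal P(S) (row sums):
  P(S=0) = 7/24 + 0 = 7/24
  P(S=1) = 0 + 17/24 = 17/24
Marginal P(T) (column sums):
  P(T=0) = 7/24 + 0 = 7/24
  P(T=1) = 0 + 17/24 = 17/24

H(S) = -[(7/24)·log₂(7/24) + (17/24)·log₂(17/24)]
  = 0.5185 + 0.3524
  = 0.8709 bits
H(T) = -[(7/24)·log₂(7/24) + (17/24)·log₂(17/24)]
  = 0.5185 + 0.3524
  = 0.8709 bits
H(S,T) = -[(7/24)·log₂(7/24) + (17/24)·log₂(17/24)]
  = 0.5185 + 0.3524
  = 0.8709 bits

I(S;T) = H(S) + H(T) - H(S,T)
  = 0.8709 + 0.8709 - 0.8709
  = 0.8709 bits

No. I(S;T) = 0.8709 bits, which is ≤ 1.0 bits.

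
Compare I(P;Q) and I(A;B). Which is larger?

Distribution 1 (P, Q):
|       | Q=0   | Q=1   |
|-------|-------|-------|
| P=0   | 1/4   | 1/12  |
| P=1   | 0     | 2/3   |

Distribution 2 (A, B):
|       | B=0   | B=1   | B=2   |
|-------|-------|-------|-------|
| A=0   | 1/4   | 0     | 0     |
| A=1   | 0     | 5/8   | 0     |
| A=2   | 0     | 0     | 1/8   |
Distribution 1 (P, Q):
Marginal P(P) (row sums):
  P(P=0) = 1/4 + 1/12 = 1/3
  P(P=1) = 0 + 2/3 = 2/3
Marginal P(Q) (column sums):
  P(Q=0) = 1/4 + 0 = 1/4
  P(Q=1) = 1/12 + 2/3 = 3/4

H(P) = -[(1/3)·log₂(1/3) + (2/3)·log₂(2/3)]
  = 0.5283 + 0.3900
  = 0.9183 bits
H(Q) = -[(1/4)·log₂(1/4) + (3/4)·log₂(3/4)]
  = 0.5000 + 0.3113
  = 0.8113 bits
H(P,Q) = -[(1/4)·log₂(1/4) + (1/12)·log₂(1/12) + (2/3)·log₂(2/3)]
  = 0.5000 + 0.2987 + 0.3900
  = 1.1887 bits

I(P;Q) = H(P) + H(Q) - H(P,Q)
  = 0.9183 + 0.8113 - 1.1887
  = 0.5409 bits

Distribution 2 (A, B):
Marginal P(A) (row sums):
  P(A=0) = 1/4 + 0 + 0 = 1/4
  P(A=1) = 0 + 5/8 + 0 = 5/8
  P(A=2) = 0 + 0 + 1/8 = 1/8
Marginal P(B) (column sums):
  P(B=0) = 1/4 + 0 + 0 = 1/4
  P(B=1) = 0 + 5/8 + 0 = 5/8
  P(B=2) = 0 + 0 + 1/8 = 1/8

H(A) = -[(1/4)·log₂(1/4) + (5/8)·log₂(5/8) + (1/8)·log₂(1/8)]
  = 0.5000 + 0.4238 + 0.3750
  = 1.2988 bits
H(B) = -[(1/4)·log₂(1/4) + (5/8)·log₂(5/8) + (1/8)·log₂(1/8)]
  = 0.5000 + 0.4238 + 0.3750
  = 1.2988 bits
H(A,B) = -[(1/4)·log₂(1/4) + (5/8)·log₂(5/8) + (1/8)·log₂(1/8)]
  = 0.5000 + 0.4238 + 0.3750
  = 1.2988 bits

I(A;B) = H(A) + H(B) - H(A,B)
  = 1.2988 + 1.2988 - 1.2988
  = 1.2988 bits

I(A;B) = 1.2988 bits > I(P;Q) = 0.5409 bits, so (A, B) has the higher mutual information (stronger dependence).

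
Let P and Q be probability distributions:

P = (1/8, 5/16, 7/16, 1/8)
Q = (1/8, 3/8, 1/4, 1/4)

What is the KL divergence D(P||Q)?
D(P||Q) = Σ P(i) log₂(P(i)/Q(i))
  i=0: (1/8) × log₂((1/8)/(1/8)) = (1/8) × log₂(1) = 0.0000
  i=1: (5/16) × log₂((5/16)/(3/8)) = (5/16) × log₂(5/6) = -0.0822
  i=2: (7/16) × log₂((7/16)/(1/4)) = (7/16) × log₂(7/4) = 0.3532
  i=3: (1/8) × log₂((1/8)/(1/4)) = (1/8) × log₂(1/2) = -0.1250
D(P||Q) = 0.0000 - 0.0822 + 0.3532 - 0.1250
  = 0.1460 bits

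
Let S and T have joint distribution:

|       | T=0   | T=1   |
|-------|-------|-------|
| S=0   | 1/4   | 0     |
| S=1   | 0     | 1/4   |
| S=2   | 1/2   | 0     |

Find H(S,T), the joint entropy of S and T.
H(S,T) = -Σ P(S,T) log₂ P(S,T), summed over the non-zero cells:
H(S,T) = -[(1/4)·log₂(1/4) + (1/4)·log₂(1/4) + (1/2)·log₂(1/2)]
  = 0.5000 + 0.5000 + 0.5000
  = 1.5000 bits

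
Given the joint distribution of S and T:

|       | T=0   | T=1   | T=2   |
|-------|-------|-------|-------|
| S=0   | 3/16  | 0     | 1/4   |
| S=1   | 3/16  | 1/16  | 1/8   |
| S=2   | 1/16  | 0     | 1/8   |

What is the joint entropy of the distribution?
H(S,T) = -Σ P(S,T) log₂ P(S,T), summed over the non-zero cells:
H(S,T) = -[(3/16)·log₂(3/16) + (1/4)·log₂(1/4) + (3/16)·log₂(3/16) + (1/16)·log₂(1/16) + (1/8)·log₂(1/8) + (1/16)·log₂(1/16) + (1/8)·log₂(1/8)]
  = 0.4528 + 0.5000 + 0.4528 + 0.2500 + 0.3750 + 0.2500 + 0.3750
  = 2.6556 bits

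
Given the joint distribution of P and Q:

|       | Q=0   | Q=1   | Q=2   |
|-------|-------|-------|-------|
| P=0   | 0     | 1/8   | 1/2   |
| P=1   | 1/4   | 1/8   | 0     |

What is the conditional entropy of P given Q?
Marginal P(Q) (column sums):
  P(Q=0) = 0 + 1/4 = 1/4
  P(Q=1) = 1/8 + 1/8 = 1/4
  P(Q=2) = 1/2 + 0 = 1/2

H(P|Q) = -Σ P(P,Q)·log₂ P(P|Q), where P(P|Q) = P(P,Q) / P(Q)
  (cells with P(P,Q) = 0 contribute 0)
  (P=0,Q=1): P(P|Q) = (1/8)/(1/4) = 1/2;  -(1/8)·log₂(1/2) = 0.1250
  (P=0,Q=2): P(P|Q) = (1/2)/(1/2) = 1;  -(1/2)·log₂(1) = 0.0000
  (P=1,Q=0): P(P|Q) = (1/4)/(1/4) = 1;  -(1/4)·log₂(1) = 0.0000
  (P=1,Q=1): P(P|Q) = (1/8)/(1/4) = 1/2;  -(1/8)·log₂(1/2) = 0.1250
H(P|Q) = 0.1250 + 0.0000 + 0.0000 + 0.1250
  = 0.2500 bits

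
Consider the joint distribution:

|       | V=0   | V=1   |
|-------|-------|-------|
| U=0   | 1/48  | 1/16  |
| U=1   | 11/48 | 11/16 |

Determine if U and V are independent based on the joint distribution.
Marginal P(U) (row sums):
  P(U=0) = 1/48 + 1/16 = 1/12
  P(U=1) = 11/48 + 11/16 = 11/12
Marginal P(V) (column sums):
  P(V=0) = 1/48 + 11/48 = 1/4
  P(V=1) = 1/16 + 11/16 = 3/4

U and V are independent iff P(U=i,V=j) = P(U=i)·P(V=j) for every cell.
  P(U=0)·P(V=0) = 1/12 × 1/4 = 1/48 = P(U=0,V=0) ✓
  P(U=0)·P(V=1) = 1/12 × 3/4 = 1/16 = P(U=0,V=1) ✓
  P(U=1)·P(V=0) = 11/12 × 1/4 = 11/48 = P(U=1,V=0) ✓
  P(U=1)·P(V=1) = 11/12 × 3/4 = 11/16 = P(U=1,V=1) ✓

Yes, U and V are independent: every cell factors, so I(U;V) = 0 bits.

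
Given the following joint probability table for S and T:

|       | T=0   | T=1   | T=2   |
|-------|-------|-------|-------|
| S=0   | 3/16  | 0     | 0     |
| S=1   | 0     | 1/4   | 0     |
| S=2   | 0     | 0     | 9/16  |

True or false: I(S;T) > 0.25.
Marginal P(S) (row sums):
  P(S=0) = 3/16 + 0 + 0 = 3/16
  P(S=1) = 0 + 1/4 + 0 = 1/4
  P(S=2) = 0 + 0 + 9/16 = 9/16
Marginal P(T) (column sums):
  P(T=0) = 3/16 + 0 + 0 = 3/16
  P(T=1) = 0 + 1/4 + 0 = 1/4
  P(T=2) = 0 + 0 + 9/16 = 9/16

H(S) = -[(3/16)·log₂(3/16) + (1/4)·log₂(1/4) + (9/16)·log₂(9/16)]
  = 0.4528 + 0.5000 + 0.4669
  = 1.4197 bits
H(T) = -[(3/16)·log₂(3/16) + (1/4)·log₂(1/4) + (9/16)·log₂(9/16)]
  = 0.4528 + 0.5000 + 0.4669
  = 1.4197 bits
H(S,T) = -[(3/16)·log₂(3/16) + (1/4)·log₂(1/4) + (9/16)·log₂(9/16)]
  = 0.4528 + 0.5000 + 0.4669
  = 1.4197 bits

I(S;T) = H(S) + H(T) - H(S,T)
  = 1.4197 + 1.4197 - 1.4197
  = 1.4197 bits

True. I(S;T) = 1.4197 bits, which is > 0.25 bits.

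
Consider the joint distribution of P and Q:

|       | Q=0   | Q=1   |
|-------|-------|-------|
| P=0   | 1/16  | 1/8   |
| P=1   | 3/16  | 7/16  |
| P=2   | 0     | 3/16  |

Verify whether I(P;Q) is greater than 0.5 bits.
Marginal P(P) (row sums):
  P(P=0) = 1/16 + 1/8 = 3/16
  P(P=1) = 3/16 + 7/16 = 5/8
  P(P=2) = 0 + 3/16 = 3/16
Marginal P(Q) (column sums):
  P(Q=0) = 1/16 + 3/16 + 0 = 1/4
  P(Q=1) = 1/8 + 7/16 + 3/16 = 3/4

H(P) = -[(3/16)·log₂(3/16) + (5/8)·log₂(5/8) + (3/16)·log₂(3/16)]
  = 0.4528 + 0.4238 + 0.4528
  = 1.3294 bits
H(Q) = -[(1/4)·log₂(1/4) + (3/4)·log₂(3/4)]
  = 0.5000 + 0.3113
  = 0.8113 bits
H(P,Q) = -[(1/16)·log₂(1/16) + (1/8)·log₂(1/8) + (3/16)·log₂(3/16) + (7/16)·log₂(7/16) + (3/16)·log₂(3/16)]
  = 0.2500 + 0.3750 + 0.4528 + 0.5218 + 0.4528
  = 2.0524 bits

I(P;Q) = H(P) + H(Q) - H(P,Q)
  = 1.3294 + 0.8113 - 2.0524
  = 0.0883 bits

No. I(P;Q) = 0.0883 bits, which is ≤ 0.5 bits.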